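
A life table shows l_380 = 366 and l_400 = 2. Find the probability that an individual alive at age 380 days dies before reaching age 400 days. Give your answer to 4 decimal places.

P(die before 400 | alive at 380) = 1 − l_400/l_380 = 1 − 2/366 = (364)/366 = 0.994536.

0.9945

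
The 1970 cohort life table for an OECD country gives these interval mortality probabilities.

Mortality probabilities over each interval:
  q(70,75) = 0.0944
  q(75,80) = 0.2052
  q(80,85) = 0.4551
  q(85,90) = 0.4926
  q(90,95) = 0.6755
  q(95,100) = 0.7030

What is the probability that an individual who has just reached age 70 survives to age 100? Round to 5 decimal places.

0.01918

P(survive 70→100) = (1 − 0.0944) × (1 − 0.2052) × (1 − 0.4551) × (1 − 0.4926) × (1 − 0.6755) × (1 − 0.7030).
= 0.9056 × 0.7948 × 0.5449 × 0.5074 × 0.3245 × 0.2970 = 0.019179.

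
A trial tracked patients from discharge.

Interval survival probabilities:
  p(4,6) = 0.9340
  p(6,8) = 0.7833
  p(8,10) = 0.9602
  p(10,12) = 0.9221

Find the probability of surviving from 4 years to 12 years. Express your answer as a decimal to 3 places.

0.648

The overall survival probability is 0.9340 × 0.7833 × 0.9602 × 0.9221.
= 0.647761.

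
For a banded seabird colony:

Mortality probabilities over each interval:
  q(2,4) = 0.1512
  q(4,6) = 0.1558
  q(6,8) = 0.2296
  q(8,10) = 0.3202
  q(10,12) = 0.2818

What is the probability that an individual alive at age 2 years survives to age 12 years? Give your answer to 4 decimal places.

0.2695

Chaining the interval survival probabilities: (1 − 0.1512) × (1 − 0.1558) × (1 − 0.2296) × (1 − 0.3202) × (1 − 0.2818).
= 0.8488 × 0.8442 × 0.7704 × 0.6798 × 0.7182 = 0.269522.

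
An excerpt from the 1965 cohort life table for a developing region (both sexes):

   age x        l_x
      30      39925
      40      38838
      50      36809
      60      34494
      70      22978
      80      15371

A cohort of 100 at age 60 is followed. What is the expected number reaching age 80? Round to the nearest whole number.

45

The relevant probability is 15371/34494 = 0.445614.
Expected number = 100 × 0.445614 = 45.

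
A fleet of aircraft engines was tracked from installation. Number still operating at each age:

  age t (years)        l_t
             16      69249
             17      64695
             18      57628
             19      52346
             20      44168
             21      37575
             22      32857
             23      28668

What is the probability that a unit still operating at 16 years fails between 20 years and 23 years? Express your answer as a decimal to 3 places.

0.224

This is the probability of reaching 20 but not 23, conditional on being operational at 16: (l_20 − l_23) / l_16.
= (44168 − 28668) / 69249 = 15500 / 69249 = 0.223830.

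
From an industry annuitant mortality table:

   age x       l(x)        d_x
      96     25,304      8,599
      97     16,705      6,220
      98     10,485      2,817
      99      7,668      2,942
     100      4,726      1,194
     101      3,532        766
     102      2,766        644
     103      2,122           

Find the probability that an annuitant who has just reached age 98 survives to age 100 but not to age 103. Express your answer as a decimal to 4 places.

0.2484

This is the probability of reaching 100 but not 103, conditional on being alive at 98: (l(100) − l(103)) / l(98).
= (4,726 − 2,122) / 10,485 = 2,604 / 10,485 = 0.248355.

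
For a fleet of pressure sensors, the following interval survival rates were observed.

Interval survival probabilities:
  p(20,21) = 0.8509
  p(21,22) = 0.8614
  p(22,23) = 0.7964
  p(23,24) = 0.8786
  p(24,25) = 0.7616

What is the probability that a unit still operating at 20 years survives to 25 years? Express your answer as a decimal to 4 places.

The overall survival probability is 0.8509 × 0.8614 × 0.7964 × 0.8786 × 0.7616.
= 0.390600.

0.3906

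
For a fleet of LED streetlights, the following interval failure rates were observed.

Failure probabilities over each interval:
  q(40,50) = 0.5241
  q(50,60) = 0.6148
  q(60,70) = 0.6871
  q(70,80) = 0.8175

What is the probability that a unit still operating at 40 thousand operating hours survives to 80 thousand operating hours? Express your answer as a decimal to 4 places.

Chaining the interval survival probabilities: (1 − 0.5241) × (1 − 0.6148) × (1 − 0.6871) × (1 − 0.8175).
= 0.4759 × 0.3852 × 0.3129 × 0.1825 = 0.010468.

0.0105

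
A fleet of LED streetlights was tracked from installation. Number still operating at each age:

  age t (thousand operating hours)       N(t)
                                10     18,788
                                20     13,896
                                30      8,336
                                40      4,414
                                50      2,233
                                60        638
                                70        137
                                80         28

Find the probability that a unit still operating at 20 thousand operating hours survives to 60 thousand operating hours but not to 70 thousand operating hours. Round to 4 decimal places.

0.0361

This is the probability of reaching 60 but not 70, conditional on being operational at 20: (N(60) − N(70)) / N(20).
= (638 − 137) / 13,896 = 501 / 13,896 = 0.036054.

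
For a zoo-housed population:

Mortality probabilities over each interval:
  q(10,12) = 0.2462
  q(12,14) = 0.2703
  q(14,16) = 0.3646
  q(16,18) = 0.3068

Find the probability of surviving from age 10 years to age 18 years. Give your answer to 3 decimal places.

0.242

Chaining the interval survival probabilities: (1 − 0.2462) × (1 − 0.2703) × (1 − 0.3646) × (1 − 0.3068).
= 0.7538 × 0.7297 × 0.6354 × 0.6932 = 0.242274.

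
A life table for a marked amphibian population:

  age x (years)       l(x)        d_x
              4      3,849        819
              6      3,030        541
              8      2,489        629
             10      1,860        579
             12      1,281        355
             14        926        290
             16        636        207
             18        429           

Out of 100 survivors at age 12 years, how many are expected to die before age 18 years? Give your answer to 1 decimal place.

The relevant probability is 1 − 429/1,281 = 0.665105.
Expected number = 100 × 0.665105 = 66.5.

66.5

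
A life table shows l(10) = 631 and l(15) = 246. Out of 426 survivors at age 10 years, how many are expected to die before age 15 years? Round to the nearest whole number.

260

The relevant probability is 1 − 246/631 = 0.610143.
Expected number = 426 × 0.610143 = 260.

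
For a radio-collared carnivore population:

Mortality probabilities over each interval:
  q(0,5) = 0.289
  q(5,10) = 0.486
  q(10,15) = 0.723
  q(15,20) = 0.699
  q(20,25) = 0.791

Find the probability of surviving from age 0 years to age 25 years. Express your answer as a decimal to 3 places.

0.006

The overall survival probability is (1 − 0.289) × (1 − 0.486) × (1 − 0.723) × (1 − 0.699) × (1 − 0.791).
= 0.711 × 0.514 × 0.277 × 0.301 × 0.209 = 0.006368.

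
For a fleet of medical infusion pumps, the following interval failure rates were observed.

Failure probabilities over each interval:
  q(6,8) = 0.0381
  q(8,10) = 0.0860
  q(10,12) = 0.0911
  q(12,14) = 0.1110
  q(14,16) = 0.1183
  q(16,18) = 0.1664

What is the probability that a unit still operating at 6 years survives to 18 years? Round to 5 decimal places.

Survival from 6 to 18 is the product of surviving each interval: (1 − 0.0381) × (1 − 0.0860) × (1 − 0.0911) × (1 − 0.1110) × (1 − 0.1183) × (1 − 0.1664).
= 0.9619 × 0.9140 × 0.9089 × 0.8890 × 0.8817 × 0.8336 = 0.522123.

0.52212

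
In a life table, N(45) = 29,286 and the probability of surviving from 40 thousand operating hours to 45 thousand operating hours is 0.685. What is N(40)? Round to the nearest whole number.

N(40) = N(45) / p = 29,286 / 0.685 = 42753.

42753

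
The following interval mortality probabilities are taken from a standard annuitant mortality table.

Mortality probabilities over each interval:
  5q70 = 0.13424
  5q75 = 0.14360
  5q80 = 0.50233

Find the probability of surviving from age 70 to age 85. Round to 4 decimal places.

0.3690

15p70 = (1 − 0.13424) × (1 − 0.14360) × (1 − 0.50233).
= 0.86576 × 0.85640 × 0.49767 = 0.368991.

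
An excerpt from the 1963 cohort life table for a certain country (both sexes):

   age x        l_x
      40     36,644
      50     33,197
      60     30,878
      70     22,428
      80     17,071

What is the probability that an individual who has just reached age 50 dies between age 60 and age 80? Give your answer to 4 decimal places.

This is the probability of reaching 60 but not 80, conditional on being alive at 50: (l_60 − l_80) / l_50.
= (30,878 − 17,071) / 33,197 = 13,807 / 33,197 = 0.415911.

0.4159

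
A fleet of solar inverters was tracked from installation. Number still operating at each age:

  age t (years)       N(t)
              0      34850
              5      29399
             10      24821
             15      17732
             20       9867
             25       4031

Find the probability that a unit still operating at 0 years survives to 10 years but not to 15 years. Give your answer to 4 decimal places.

0.2034

This is the probability of reaching 10 but not 15, conditional on being operational at 0: (N(10) − N(15)) / N(0).
= (24821 − 17732) / 34850 = 7089 / 34850 = 0.203415.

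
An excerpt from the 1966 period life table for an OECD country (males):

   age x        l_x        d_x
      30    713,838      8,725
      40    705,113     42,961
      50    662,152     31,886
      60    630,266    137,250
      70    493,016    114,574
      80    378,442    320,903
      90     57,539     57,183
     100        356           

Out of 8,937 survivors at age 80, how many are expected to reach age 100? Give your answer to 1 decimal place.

8.4

The relevant probability is 356/378,442 = 0.000941.
Expected number = 8,937 × 0.000941 = 8.4.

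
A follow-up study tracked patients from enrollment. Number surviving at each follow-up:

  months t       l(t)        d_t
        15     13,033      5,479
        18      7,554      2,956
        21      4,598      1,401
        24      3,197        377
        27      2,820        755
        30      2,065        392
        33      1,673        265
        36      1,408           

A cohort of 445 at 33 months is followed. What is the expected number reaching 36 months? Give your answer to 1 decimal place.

The relevant probability is 1,408/1,673 = 0.841602.
Expected number = 445 × 0.841602 = 374.5.

374.5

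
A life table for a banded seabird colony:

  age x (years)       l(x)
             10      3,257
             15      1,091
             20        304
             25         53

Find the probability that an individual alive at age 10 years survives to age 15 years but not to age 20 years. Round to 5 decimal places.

0.24163

This is the probability of reaching 15 but not 20, conditional on being alive at 10: (l(15) − l(20)) / l(10).
= (1,091 − 304) / 3,257 = 787 / 3,257 = 0.241633.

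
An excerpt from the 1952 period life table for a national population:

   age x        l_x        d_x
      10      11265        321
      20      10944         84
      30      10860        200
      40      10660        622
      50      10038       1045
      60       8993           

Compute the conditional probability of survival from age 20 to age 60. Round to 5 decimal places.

0.82173

We want 40p20 = l_60/l_20.
The conditional survival probability is l_60/l_20 = 8993/10944 = 0.821729.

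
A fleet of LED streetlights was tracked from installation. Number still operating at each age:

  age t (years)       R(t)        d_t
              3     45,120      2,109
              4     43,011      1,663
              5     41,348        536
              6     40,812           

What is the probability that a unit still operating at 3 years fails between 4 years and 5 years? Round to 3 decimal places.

0.037

This is the probability of reaching 4 but not 5, conditional on being operational at 3: (R(4) − R(5)) / R(3).
= (43,011 − 41,348) / 45,120 = 1,663 / 45,120 = 0.036857.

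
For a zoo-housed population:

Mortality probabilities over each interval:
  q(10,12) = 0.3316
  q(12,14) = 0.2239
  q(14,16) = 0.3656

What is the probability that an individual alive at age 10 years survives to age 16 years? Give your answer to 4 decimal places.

The overall survival probability is (1 − 0.3316) × (1 − 0.2239) × (1 − 0.3656).
= 0.6684 × 0.7761 × 0.6344 = 0.329092.

0.3291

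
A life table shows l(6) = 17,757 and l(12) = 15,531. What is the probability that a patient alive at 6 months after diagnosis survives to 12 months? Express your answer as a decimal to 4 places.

0.8746

The conditional survival probability is l(12)/l(6) = 15,531/17,757 = 0.874641.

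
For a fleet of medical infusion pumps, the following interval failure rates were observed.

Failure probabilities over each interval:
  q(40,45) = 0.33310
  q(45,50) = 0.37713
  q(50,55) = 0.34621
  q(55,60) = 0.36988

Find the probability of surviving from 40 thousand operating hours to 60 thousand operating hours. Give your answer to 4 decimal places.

The overall survival probability is (1 − 0.33310) × (1 − 0.37713) × (1 − 0.34621) × (1 − 0.36988).
= 0.66690 × 0.62287 × 0.65379 × 0.63012 = 0.171127.

0.1711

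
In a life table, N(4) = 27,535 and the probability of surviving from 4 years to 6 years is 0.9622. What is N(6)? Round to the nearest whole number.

N(6) = N(4) × p = 27,535 × 0.9622 = 26494.

26494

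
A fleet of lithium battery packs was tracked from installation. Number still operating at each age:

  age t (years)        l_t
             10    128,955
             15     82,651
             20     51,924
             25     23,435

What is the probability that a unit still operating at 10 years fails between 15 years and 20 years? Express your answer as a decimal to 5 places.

0.23828

This is the probability of reaching 15 but not 20, conditional on being operational at 10: (l_15 − l_20) / l_10.
= (82,651 − 51,924) / 128,955 = 30,727 / 128,955 = 0.238277.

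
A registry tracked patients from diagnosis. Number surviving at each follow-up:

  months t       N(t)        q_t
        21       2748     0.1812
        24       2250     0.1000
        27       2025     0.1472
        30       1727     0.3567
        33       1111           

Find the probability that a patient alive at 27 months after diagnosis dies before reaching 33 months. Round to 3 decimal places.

0.451

P(die before 33 | alive at 27) = 1 − N(33)/N(27) = 1 − 1111/2025 = (914)/2025 = 0.451358.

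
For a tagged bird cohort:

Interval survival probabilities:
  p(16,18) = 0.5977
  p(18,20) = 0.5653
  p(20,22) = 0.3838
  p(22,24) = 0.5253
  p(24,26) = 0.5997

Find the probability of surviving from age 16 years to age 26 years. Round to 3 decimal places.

0.041

The overall survival probability is 0.5977 × 0.5653 × 0.3838 × 0.5253 × 0.5997.
= 0.040852.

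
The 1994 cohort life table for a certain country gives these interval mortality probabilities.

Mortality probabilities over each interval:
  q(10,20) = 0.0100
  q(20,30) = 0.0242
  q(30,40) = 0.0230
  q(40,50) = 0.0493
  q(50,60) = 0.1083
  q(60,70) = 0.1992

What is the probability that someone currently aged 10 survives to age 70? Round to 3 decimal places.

0.641

Survival from 10 to 70 is the product of surviving each interval: (1 − 0.0100) × (1 − 0.0242) × (1 − 0.0230) × (1 − 0.0493) × (1 − 0.1083) × (1 − 0.1992).
= 0.9900 × 0.9758 × 0.9770 × 0.9507 × 0.8917 × 0.8008 = 0.640733.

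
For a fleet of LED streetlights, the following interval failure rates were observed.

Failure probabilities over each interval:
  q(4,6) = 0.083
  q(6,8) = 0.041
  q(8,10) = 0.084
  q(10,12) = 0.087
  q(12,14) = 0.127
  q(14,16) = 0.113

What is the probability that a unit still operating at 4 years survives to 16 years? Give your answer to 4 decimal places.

Chaining the interval survival probabilities: (1 − 0.083) × (1 − 0.041) × (1 − 0.084) × (1 − 0.087) × (1 − 0.127) × (1 − 0.113).
= 0.917 × 0.959 × 0.916 × 0.913 × 0.873 × 0.887 = 0.569498.

0.5695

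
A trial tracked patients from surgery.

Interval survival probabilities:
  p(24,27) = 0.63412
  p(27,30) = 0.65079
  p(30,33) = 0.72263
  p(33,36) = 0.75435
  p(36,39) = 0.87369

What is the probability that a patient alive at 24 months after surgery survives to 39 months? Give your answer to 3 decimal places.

P(survive 24→39) = 0.63412 × 0.65079 × 0.72263 × 0.75435 × 0.87369.
= 0.196543.

0.197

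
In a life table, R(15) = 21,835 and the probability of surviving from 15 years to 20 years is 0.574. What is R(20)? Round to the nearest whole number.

R(20) = R(15) × p = 21,835 × 0.574 = 12533.

12533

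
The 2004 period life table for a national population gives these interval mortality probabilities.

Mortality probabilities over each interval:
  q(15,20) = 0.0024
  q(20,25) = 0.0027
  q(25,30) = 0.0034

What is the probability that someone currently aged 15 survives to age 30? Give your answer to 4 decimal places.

Chaining the interval survival probabilities: (1 − 0.0024) × (1 − 0.0027) × (1 − 0.0034).
= 0.9976 × 0.9973 × 0.9966 = 0.991524.

0.9915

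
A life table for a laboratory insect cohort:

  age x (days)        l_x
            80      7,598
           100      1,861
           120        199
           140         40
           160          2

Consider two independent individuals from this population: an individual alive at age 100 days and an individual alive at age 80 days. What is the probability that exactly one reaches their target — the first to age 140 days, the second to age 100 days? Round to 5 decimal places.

p₁ = l_140/l_100 = 40/1,861 = 0.021494; p₂ = l_100/l_80 = 1,861/7,598 = 0.244933.
P(exactly one) = p₁(1−p₂) + (1−p₁)p₂ = 0.016229 + 0.239668 = 0.255898.

0.25590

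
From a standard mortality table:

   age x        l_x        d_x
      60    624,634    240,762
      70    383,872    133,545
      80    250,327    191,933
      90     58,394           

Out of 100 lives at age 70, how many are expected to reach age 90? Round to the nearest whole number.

The relevant probability is 58,394/383,872 = 0.152118.
Expected number = 100 × 0.152118 = 15.

15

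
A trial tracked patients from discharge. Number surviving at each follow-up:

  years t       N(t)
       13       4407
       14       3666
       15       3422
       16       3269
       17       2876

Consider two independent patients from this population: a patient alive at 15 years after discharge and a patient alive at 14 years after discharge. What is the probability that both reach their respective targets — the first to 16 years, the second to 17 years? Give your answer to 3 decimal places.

0.749

p₁ = N(16)/N(15) = 3269/3422 = 0.955289; p₂ = N(17)/N(14) = 2876/3666 = 0.784506.
P(both) = p₁ × p₂ = 0.955289 × 0.784506 = 0.749430.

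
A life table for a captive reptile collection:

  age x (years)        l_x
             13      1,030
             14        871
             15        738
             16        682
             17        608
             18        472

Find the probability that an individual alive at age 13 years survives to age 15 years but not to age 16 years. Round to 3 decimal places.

This is the probability of reaching 15 but not 16, conditional on being alive at 13: (l_15 − l_16) / l_13.
= (738 − 682) / 1,030 = 56 / 1,030 = 0.054369.

0.054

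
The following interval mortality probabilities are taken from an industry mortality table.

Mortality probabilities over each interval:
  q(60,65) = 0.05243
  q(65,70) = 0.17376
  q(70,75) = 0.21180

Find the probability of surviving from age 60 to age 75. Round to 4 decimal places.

Chaining the interval survival probabilities: (1 − 0.05243) × (1 − 0.17376) × (1 − 0.21180).
= 0.94757 × 0.82624 × 0.78820 = 0.617098.

0.6171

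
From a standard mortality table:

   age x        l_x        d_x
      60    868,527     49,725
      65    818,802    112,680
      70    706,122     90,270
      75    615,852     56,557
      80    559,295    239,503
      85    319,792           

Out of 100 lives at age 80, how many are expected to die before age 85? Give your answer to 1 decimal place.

42.8

The relevant probability is 1 − 319,792/559,295 = 0.428223.
Expected number = 100 × 0.428223 = 42.8.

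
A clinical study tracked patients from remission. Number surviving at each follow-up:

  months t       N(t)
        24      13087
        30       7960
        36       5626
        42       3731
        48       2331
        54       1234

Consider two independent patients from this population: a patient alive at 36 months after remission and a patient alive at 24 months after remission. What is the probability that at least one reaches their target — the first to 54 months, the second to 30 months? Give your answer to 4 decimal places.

p₁ = N(54)/N(36) = 1234/5626 = 0.219339; p₂ = N(30)/N(24) = 7960/13087 = 0.608237.
P(at least one) = 1 − (1−p₁)(1−p₂) = 1 − 0.780661 × 0.391763 = 0.694166.

0.6942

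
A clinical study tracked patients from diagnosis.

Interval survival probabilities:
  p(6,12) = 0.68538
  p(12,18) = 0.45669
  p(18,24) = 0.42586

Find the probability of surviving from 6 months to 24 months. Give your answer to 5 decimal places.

0.13330

The overall survival probability is 0.68538 × 0.45669 × 0.42586.
= 0.133297.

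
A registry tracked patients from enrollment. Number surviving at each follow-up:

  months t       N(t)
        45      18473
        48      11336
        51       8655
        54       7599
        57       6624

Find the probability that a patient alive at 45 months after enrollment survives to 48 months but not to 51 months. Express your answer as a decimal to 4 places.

0.1451

This is the probability of reaching 48 but not 51, conditional on being alive at 45: (N(48) − N(51)) / N(45).
= (11336 − 8655) / 18473 = 2681 / 18473 = 0.145131.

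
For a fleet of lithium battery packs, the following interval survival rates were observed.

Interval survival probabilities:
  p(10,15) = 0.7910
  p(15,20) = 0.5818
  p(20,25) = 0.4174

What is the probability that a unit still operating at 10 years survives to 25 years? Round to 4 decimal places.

0.1921

Chaining the interval survival probabilities: 0.7910 × 0.5818 × 0.4174.
= 0.192089.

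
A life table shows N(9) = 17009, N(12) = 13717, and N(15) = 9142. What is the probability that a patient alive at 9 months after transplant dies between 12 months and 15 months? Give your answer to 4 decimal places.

0.2690

This is the probability of reaching 12 but not 15, conditional on being alive at 9: (N(12) − N(15)) / N(9).
= (13717 − 9142) / 17009 = 4575 / 17009 = 0.268975.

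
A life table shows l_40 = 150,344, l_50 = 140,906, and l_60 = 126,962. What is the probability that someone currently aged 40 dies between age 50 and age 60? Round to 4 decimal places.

0.0927

This is the probability of reaching 50 but not 60, conditional on being alive at 40: (l_50 − l_60) / l_40.
= (140,906 − 126,962) / 150,344 = 13,944 / 150,344 = 0.092747.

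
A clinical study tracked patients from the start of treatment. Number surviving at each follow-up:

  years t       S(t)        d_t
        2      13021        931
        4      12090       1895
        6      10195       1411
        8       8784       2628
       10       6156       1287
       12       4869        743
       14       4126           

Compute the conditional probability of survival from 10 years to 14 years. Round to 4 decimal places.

0.6702

The conditional survival probability is S(14)/S(10) = 4126/6156 = 0.670240.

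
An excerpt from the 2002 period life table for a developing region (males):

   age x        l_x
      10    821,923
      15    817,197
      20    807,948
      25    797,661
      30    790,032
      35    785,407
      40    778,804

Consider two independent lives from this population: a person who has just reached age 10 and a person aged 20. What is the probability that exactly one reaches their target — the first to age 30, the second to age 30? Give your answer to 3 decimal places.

0.059

p₁ = l_30/l_10 = 790,032/821,923 = 0.961200; p₂ = l_30/l_20 = 790,032/807,948 = 0.977825.
P(exactly one) = p₁(1−p₂) + (1−p₁)p₂ = 0.021315 + 0.037940 = 0.059254.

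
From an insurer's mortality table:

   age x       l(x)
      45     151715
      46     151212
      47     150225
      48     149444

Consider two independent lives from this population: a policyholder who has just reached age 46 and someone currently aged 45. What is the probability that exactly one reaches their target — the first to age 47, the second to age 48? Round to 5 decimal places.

p₁ = l(47)/l(46) = 150225/151212 = 0.993473; p₂ = l(48)/l(45) = 149444/151715 = 0.985031.
P(exactly one) = p₁(1−p₂) + (1−p₁)p₂ = 0.014871 + 0.006429 = 0.021301.

0.02130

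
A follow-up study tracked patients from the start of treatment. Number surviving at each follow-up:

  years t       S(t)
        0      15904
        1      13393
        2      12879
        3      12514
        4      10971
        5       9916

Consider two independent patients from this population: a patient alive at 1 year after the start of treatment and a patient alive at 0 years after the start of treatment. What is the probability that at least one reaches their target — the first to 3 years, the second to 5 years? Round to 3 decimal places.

0.975

p₁ = S(3)/S(1) = 12514/13393 = 0.934369; p₂ = S(5)/S(0) = 9916/15904 = 0.623491.
P(at least one) = 1 − (1−p₁)(1−p₂) = 1 − 0.065631 × 0.376509 = 0.975289.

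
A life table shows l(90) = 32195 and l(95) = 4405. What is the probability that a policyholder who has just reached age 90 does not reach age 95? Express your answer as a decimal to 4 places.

0.8632

P(die before 95 | alive at 90) = 1 − l(95)/l(90) = 1 − 4405/32195 = (27790)/32195 = 0.863178.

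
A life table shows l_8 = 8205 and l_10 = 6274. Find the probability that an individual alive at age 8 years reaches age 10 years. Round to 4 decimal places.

0.7647

The conditional survival probability is l_10/l_8 = 6274/8205 = 0.764656.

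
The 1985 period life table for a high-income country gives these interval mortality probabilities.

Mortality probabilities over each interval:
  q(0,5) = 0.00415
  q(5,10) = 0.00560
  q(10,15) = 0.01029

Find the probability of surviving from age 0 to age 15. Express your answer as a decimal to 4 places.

P(survive 0→15) = (1 − 0.00415) × (1 − 0.00560) × (1 − 0.01029).
= 0.99585 × 0.99440 × 0.98971 = 0.980083.

0.9801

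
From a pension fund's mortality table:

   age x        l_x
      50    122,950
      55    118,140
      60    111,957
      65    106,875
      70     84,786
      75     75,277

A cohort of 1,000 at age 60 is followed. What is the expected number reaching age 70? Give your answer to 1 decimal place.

757.3

The relevant probability is 84,786/111,957 = 0.757309.
Expected number = 1,000 × 0.757309 = 757.3.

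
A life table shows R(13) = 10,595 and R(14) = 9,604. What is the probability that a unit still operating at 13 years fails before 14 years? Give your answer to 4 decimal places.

P(fail before 14 | operational at 13) = 1 − R(14)/R(13) = 1 − 9,604/10,595 = (991)/10,595 = 0.093535.

0.0935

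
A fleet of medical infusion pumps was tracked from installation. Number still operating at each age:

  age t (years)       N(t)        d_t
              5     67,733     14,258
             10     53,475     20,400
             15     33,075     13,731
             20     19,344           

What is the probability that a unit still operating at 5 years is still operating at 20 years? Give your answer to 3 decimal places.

0.286

The conditional survival probability is N(20)/N(5) = 19,344/67,733 = 0.285592.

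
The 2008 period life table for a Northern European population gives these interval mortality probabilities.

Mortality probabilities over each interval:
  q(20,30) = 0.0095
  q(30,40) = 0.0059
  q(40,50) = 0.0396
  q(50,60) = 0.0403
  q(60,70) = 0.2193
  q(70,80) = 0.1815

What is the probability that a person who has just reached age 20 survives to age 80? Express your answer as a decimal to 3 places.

Chaining the interval survival probabilities: (1 − 0.0095) × (1 − 0.0059) × (1 − 0.0396) × (1 − 0.0403) × (1 − 0.2193) × (1 − 0.1815).
= 0.9905 × 0.9941 × 0.9604 × 0.9597 × 0.7807 × 0.8185 = 0.579929.

0.580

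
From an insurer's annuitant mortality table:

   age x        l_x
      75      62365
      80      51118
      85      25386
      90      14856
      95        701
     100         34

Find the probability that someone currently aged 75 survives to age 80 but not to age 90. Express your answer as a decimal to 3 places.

0.581

We want 5|10q75 = (l_80 − l_90)/l_75.
This is the probability of reaching 80 but not 90, conditional on being alive at 75: (l_80 − l_90) / l_75.
= (51118 − 14856) / 62365 = 36262 / 62365 = 0.581448.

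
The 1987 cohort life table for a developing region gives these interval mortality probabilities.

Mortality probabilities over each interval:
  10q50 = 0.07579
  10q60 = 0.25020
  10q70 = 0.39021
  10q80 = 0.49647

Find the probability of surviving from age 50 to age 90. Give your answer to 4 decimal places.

0.2128

Survival from 50 to 90 is the product of surviving each interval: (1 − 0.07579) × (1 − 0.25020) × (1 − 0.39021) × (1 − 0.49647).
= 0.92421 × 0.74980 × 0.60979 × 0.50353 = 0.212776.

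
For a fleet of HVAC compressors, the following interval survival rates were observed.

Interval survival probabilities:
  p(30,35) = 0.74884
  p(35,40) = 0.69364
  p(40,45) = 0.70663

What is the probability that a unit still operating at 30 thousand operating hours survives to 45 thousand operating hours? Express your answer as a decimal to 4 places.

Survival from 30 to 45 is the product of surviving each interval: 0.74884 × 0.69364 × 0.70663.
= 0.367042.

0.3670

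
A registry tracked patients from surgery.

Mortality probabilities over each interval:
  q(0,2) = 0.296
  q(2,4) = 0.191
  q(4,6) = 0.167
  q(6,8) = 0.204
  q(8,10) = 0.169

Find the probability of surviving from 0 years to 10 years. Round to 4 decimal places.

The overall survival probability is (1 − 0.296) × (1 − 0.191) × (1 − 0.167) × (1 − 0.204) × (1 − 0.169).
= 0.704 × 0.809 × 0.833 × 0.796 × 0.831 = 0.313820.

0.3138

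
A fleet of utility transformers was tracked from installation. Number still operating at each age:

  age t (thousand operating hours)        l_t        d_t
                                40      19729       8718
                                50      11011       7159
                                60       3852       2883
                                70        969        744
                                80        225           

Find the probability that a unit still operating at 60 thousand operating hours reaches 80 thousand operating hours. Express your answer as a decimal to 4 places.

The conditional survival probability is l_80/l_60 = 225/3852 = 0.058411.

0.0584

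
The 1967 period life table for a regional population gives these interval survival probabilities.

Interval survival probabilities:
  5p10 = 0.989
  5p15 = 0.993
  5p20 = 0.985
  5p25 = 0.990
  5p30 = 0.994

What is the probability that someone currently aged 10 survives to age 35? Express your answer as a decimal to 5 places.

0.95193

Chaining the interval survival probabilities: 0.989 × 0.993 × 0.985 × 0.990 × 0.994.
= 0.951926.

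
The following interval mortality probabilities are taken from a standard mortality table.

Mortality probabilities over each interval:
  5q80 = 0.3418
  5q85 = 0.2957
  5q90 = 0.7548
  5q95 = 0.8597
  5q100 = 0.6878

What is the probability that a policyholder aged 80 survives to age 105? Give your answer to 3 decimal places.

The overall survival probability is (1 − 0.3418) × (1 − 0.2957) × (1 − 0.7548) × (1 − 0.8597) × (1 − 0.6878).
= 0.6582 × 0.7043 × 0.2452 × 0.1403 × 0.3122 = 0.004979.

0.005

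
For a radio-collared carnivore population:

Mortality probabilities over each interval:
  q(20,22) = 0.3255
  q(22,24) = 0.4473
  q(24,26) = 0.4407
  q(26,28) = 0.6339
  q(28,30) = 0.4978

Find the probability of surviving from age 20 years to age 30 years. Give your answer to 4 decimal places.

The overall survival probability is (1 − 0.3255) × (1 − 0.4473) × (1 − 0.4407) × (1 − 0.6339) × (1 − 0.4978).
= 0.6745 × 0.5527 × 0.5593 × 0.3661 × 0.5022 = 0.038335.

0.0383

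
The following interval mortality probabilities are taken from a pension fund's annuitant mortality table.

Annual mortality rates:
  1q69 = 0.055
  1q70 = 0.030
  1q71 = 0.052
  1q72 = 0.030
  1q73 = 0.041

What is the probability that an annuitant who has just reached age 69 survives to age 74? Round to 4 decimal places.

The overall survival probability is (1 − 0.055) × (1 − 0.030) × (1 − 0.052) × (1 − 0.030) × (1 − 0.041).
= 0.945 × 0.970 × 0.948 × 0.970 × 0.959 = 0.808355.

0.8084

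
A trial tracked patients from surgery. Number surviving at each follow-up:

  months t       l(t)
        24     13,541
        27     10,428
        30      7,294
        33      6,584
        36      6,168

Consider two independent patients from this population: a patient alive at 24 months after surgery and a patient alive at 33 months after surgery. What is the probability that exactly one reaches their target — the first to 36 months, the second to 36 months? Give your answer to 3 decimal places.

p₁ = l(36)/l(24) = 6,168/13,541 = 0.455506; p₂ = l(36)/l(33) = 6,168/6,584 = 0.936817.
P(exactly one) = p₁(1−p₂) + (1−p₁)p₂ = 0.028780 + 0.510091 = 0.538871.

0.539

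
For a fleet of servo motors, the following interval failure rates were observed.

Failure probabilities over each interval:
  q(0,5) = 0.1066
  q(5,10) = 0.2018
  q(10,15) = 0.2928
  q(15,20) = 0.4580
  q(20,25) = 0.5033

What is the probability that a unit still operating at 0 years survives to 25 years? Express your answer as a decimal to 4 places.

0.1358

Chaining the interval survival probabilities: (1 − 0.1066) × (1 − 0.2018) × (1 − 0.2928) × (1 − 0.4580) × (1 − 0.5033).
= 0.8934 × 0.7982 × 0.7072 × 0.5420 × 0.4967 = 0.135767.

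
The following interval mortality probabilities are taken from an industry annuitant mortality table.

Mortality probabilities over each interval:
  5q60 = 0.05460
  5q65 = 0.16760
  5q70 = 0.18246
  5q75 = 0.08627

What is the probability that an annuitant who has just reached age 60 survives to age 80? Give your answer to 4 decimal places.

Survival from 60 to 80 is the product of surviving each interval: (1 − 0.05460) × (1 − 0.16760) × (1 − 0.18246) × (1 − 0.08627).
= 0.94540 × 0.83240 × 0.81754 × 0.91373 = 0.587861.

0.5879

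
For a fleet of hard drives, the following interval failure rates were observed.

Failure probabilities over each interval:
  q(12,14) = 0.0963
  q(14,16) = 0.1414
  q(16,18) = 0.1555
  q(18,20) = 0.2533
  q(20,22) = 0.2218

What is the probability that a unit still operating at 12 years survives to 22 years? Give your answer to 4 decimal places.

P(survive 12→22) = (1 − 0.0963) × (1 − 0.1414) × (1 − 0.1555) × (1 − 0.2533) × (1 − 0.2218).
= 0.9037 × 0.8586 × 0.8445 × 0.7467 × 0.7782 = 0.380761.

0.3808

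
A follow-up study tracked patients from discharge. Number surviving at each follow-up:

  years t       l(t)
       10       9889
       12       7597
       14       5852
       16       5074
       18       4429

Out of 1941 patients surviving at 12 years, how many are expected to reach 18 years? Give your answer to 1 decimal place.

The relevant probability is 4429/7597 = 0.582993.
Expected number = 1941 × 0.582993 = 1131.6.

1131.6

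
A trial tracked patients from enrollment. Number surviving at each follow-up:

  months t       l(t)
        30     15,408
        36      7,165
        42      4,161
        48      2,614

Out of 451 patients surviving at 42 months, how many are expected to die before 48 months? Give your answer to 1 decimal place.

167.7

The relevant probability is 1 − 2,614/4,161 = 0.371786.
Expected number = 451 × 0.371786 = 167.7.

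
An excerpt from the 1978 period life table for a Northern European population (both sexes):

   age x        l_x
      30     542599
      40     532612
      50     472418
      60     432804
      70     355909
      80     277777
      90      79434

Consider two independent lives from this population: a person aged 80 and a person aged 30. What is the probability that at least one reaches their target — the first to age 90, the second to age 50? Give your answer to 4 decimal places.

p₁ = l_90/l_80 = 79434/277777 = 0.285963; p₂ = l_50/l_30 = 472418/542599 = 0.870658.
P(at least one) = 1 − (1−p₁)(1−p₂) = 1 − 0.714037 × 0.129342 = 0.907645.

0.9076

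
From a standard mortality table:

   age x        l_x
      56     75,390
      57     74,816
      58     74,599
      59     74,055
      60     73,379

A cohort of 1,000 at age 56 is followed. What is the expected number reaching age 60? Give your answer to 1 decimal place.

The relevant probability is 73,379/75,390 = 0.973325.
Expected number = 1,000 × 0.973325 = 973.3.

973.3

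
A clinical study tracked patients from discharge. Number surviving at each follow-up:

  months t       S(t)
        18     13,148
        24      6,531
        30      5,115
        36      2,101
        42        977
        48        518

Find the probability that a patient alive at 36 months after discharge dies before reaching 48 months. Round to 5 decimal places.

0.75345

P(die before 48 | alive at 36) = 1 − S(48)/S(36) = 1 − 518/2,101 = (1,583)/2,101 = 0.753451.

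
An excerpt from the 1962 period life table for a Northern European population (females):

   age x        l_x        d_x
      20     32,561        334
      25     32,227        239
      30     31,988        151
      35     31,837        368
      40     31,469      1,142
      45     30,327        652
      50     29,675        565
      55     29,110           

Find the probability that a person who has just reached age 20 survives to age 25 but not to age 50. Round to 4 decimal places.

0.0784

We want 5|25q20 = (l_25 − l_50)/l_20.
This is the probability of reaching 25 but not 50, conditional on being alive at 20: (l_25 − l_50) / l_20.
= (32,227 − 29,675) / 32,561 = 2,552 / 32,561 = 0.078376.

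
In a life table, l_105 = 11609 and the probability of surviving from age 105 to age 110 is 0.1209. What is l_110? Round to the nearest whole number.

l_110 = l_105 × p = 11609 × 0.1209 = 1404.

1404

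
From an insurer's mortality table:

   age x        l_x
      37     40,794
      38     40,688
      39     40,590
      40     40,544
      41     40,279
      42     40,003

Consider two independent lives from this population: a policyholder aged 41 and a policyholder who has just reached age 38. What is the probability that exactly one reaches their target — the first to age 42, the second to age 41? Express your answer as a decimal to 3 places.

p₁ = l_42/l_41 = 40,003/40,279 = 0.993148; p₂ = l_41/l_38 = 40,279/40,688 = 0.989948.
P(exactly one) = p₁(1−p₂) + (1−p₁)p₂ = 0.009983 + 0.006783 = 0.016766.

0.017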